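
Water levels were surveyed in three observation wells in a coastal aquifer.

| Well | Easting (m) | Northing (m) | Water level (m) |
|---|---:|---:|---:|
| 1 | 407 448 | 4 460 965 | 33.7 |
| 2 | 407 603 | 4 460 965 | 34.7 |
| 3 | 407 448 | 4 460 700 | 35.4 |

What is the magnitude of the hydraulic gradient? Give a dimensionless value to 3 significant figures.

0.00910

∂h/∂x = (34.7 − 33.7) / (407603 − 407448) = +0.006452
∂h/∂y = (35.4 − 33.7) / (4460700 − 4460965) = -0.006415
|∇h| = √(0.006452² + -0.006415²) = 0.009098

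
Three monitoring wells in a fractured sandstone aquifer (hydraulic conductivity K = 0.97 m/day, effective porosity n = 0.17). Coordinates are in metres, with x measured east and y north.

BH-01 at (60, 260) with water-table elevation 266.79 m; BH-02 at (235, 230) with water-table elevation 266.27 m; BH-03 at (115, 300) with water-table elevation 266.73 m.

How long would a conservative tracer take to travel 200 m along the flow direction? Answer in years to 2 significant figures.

29 years

Differences from BH-01: to BH-02 (Δx, Δy, Δh) = (175, -30, -0.52); to BH-03 = (55, 40, -0.06).
Solve a·Δx + b·Δy = Δh: det = 175·40 − 55·(-30) = 8650.
∂h/∂x = [(-0.52)·40 − (-0.06)·(-30)] / 8650 = -0.002613
∂h/∂y = [175·(-0.06) − 55·(-0.52)] / 8650 = +0.002092
|∇h| = √(-0.002613² + 0.002092²) = 0.003347
Seepage velocity v = K·i/n = 0.97 × 0.003347 / 0.17 = 0.0191 m/day.
t = 200 / 0.0191 = 1.047e+04 days = 28.7 years.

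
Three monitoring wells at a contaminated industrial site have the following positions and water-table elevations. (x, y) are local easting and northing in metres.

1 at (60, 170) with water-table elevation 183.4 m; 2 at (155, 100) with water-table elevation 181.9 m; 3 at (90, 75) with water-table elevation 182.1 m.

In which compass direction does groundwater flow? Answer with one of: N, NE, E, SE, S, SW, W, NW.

SE

Differences from 1: to 2 (Δx, Δy, Δh) = (95, -70, -1.5); to 3 = (30, -95, -1.3).
Solve a·Δx + b·Δy = Δh: det = 95·(-95) − 30·(-70) = -6925.
∂h/∂x = [(-1.5)·(-95) − (-1.3)·(-70)] / -6925 = -0.007437
∂h/∂y = [95·(-1.3) − 30·(-1.5)] / -6925 = +0.01134
Flow = −∇h = (+0.007437 east, -0.01134 north), which points southeast.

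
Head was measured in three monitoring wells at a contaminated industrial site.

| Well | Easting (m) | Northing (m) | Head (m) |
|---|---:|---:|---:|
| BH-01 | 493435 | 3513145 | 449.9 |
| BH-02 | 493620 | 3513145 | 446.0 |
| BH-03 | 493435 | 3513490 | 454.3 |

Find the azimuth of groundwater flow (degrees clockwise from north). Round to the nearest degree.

∂h/∂x = (446.0 − 449.9) / (493620 − 493435) = -0.02108
∂h/∂y = (454.3 − 449.9) / (3513490 − 3513145) = +0.01275
Flow direction (−∇h) has components (+0.02108 E, -0.01275 N).
Azimuth = atan2(E, N) = atan2(+0.02108, -0.01275) = 121.2° ≈ 121°.

121°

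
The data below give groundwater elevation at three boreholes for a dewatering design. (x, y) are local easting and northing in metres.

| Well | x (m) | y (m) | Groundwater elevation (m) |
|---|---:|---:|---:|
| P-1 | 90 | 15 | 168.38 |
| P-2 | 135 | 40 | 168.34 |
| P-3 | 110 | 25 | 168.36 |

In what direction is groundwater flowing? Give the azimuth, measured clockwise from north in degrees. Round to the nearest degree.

135°

With h = a·x + b·y + c and P-1 as origin, the differences give:
  45·a + 25·b = -0.04
  20·a + 10·b = -0.02
Eliminate b (×10 and ×25, subtract): -50·a = 0.100 → a = ∂h/∂x = -0.002000
Back-substitute: b = ∂h/∂y = +0.002000.
Flow direction (−∇h) has components (+0.002000 E, -0.002000 N).
Azimuth = atan2(E, N) = atan2(+0.002000, -0.002000) = 135.0° ≈ 135°.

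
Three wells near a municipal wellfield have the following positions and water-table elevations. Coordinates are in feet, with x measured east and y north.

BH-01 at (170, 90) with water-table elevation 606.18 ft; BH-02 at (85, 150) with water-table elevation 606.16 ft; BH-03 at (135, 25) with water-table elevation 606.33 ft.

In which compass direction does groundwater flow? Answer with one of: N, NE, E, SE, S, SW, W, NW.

NE

Taking BH-01 as reference: BH-02−BH-01 = (-85, 60, -0.02); BH-03−BH-01 = (-35, -65, +0.15).
Determinant of the coordinate differences = (-85)·(-65) − (-35)·60 = 7625.
∂h/∂x = [(-0.02)·(-65) − (+0.15)·60] / 7625 = -0.001010
∂h/∂y = [(-85)·(+0.15) − (-35)·(-0.02)] / 7625 = -0.001764
Flow = −∇h = (+0.001010 east, +0.001764 north), which points northeast.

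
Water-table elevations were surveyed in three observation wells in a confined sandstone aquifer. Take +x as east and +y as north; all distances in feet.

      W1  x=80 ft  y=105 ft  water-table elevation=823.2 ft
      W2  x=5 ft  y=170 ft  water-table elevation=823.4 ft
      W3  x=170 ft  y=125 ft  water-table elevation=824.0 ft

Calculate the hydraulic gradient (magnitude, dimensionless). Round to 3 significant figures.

0.0125

Three-point gradient (reference W1): Δ to W2 = (-75, 65, +0.2), Δ to W3 = (90, 20, +0.8).
∂h/∂x = +0.006531, ∂h/∂y = +0.01061 (det = -7350).
|∇h| = √(0.006531² + 0.01061²) = 0.01246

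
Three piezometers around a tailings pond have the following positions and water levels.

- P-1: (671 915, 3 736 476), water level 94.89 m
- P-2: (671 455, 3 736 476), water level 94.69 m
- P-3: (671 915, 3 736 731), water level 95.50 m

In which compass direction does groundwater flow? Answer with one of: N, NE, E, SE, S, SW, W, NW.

S

∂h/∂x = (94.69 − 94.89) / (671455 − 671915) = +0.0004348
∂h/∂y = (95.50 − 94.89) / (3736731 − 3736476) = +0.002392
Flow = −∇h = (-0.0004348 east, -0.002392 north), which points south.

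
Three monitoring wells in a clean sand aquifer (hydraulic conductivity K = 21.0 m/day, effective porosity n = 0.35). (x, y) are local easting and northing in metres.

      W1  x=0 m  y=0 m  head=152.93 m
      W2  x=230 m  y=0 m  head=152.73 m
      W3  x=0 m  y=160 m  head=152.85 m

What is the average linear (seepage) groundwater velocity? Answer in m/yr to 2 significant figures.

22 m/yr

∂h/∂x = (152.73 − 152.93) / (230 − 0) = -0.0008696
∂h/∂y = (152.85 − 152.93) / (160 − 0) = -0.0005000
|∇h| = √(-0.0008696² + -0.0005000²) = 0.001003
Seepage velocity v = K·i/n = 21.0 × 0.001003 / 0.35 = 0.06018 m/day = 21.98 m/yr.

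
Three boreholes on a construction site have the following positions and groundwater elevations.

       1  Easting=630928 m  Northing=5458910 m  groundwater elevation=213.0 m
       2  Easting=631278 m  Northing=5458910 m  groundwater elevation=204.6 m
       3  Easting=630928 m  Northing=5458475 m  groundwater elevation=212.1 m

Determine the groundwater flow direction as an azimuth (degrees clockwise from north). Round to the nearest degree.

∂h/∂x = (204.6 − 213.0) / (631278 − 630928) = -0.02400
∂h/∂y = (212.1 − 213.0) / (5458475 − 5458910) = +0.002069
Flow direction (−∇h) has components (+0.02400 E, -0.002069 N).
Azimuth = atan2(E, N) = atan2(+0.02400, -0.002069) = 94.9° ≈ 095°.

095°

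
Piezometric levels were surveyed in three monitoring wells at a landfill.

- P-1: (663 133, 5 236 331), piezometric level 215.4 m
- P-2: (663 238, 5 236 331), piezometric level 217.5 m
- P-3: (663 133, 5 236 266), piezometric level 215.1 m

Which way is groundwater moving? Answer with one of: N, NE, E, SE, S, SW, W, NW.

∂h/∂x = (217.5 − 215.4) / (663238 − 663133) = +0.02000
∂h/∂y = (215.1 − 215.4) / (5236266 − 5236331) = +0.004615
Flow = −∇h = (-0.02000 east, -0.004615 north), which points west.

W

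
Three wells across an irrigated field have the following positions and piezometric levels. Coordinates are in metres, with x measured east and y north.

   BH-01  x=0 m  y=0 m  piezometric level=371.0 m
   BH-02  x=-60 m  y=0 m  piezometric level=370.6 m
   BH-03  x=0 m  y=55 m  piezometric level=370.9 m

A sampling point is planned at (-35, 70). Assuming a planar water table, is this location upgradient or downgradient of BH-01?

downgradient

∂h/∂x = (370.6 − 371.0) / (-60 − 0) = +0.006667
∂h/∂y = (370.9 − 371.0) / (55 − 0) = -0.001818
Head at (-35, 70) = 371.0 + (+0.006667)·(-35) + (-0.001818)·(70) = 370.64 m.
That is lower than the 371.0 m at BH-01, so the point is downgradient.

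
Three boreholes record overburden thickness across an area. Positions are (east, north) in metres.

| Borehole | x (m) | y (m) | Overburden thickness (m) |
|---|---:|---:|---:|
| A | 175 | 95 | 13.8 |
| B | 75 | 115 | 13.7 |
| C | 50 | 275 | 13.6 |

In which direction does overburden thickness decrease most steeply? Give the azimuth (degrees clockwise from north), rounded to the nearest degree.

With d = a·x + b·y + c and A as origin, the differences give:
  (-100)·a + 20·b = -0.1
  (-125)·a + 180·b = -0.2
Eliminate b (×180 and ×20, subtract): -15500·a = -14.00 → a = ∂d/∂x = +0.0009032
Back-substitute: b = ∂d/∂y = -0.0004839.
Steepest decrease is along −∇f: components (-0.0009032 E, +0.0004839 N).
Azimuth = atan2(-0.0009032, +0.0004839) = 298.2° ≈ 298°.

298°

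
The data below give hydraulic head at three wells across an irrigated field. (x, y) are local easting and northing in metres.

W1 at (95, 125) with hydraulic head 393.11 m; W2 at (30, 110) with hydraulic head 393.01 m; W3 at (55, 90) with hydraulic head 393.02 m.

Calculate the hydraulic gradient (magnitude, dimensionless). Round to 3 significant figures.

Taking W1 as reference: W2−W1 = (-65, -15, -0.10); W3−W1 = (-40, -35, -0.09).
Solve a·Δx + b·Δy = Δh: det = (-65)·(-35) − (-40)·(-15) = 1675.
∂h/∂x = [(-0.10)·(-35) − (-0.09)·(-15)] / 1675 = +0.001284
∂h/∂y = [(-65)·(-0.09) − (-40)·(-0.10)] / 1675 = +0.001104
|∇h| = √(0.001284² + 0.001104²) = 0.001693

0.00169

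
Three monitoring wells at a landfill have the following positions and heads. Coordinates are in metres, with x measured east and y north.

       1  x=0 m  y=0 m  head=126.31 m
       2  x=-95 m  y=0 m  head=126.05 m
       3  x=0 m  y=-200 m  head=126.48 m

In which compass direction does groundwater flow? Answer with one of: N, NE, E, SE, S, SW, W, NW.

∂h/∂x = (126.05 − 126.31) / (-95 − 0) = +0.002737
∂h/∂y = (126.48 − 126.31) / (-200 − 0) = -0.0008500
Flow = −∇h = (-0.002737 east, +0.0008500 north), which points west.

W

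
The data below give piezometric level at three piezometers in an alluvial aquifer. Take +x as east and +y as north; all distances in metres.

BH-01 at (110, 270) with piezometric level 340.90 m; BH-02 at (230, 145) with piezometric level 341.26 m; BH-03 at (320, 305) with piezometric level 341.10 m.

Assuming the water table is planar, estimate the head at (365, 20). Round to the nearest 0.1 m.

341.6 m

With h = a·x + b·y + c and BH-01 as origin, the differences give:
  120·a + (-125)·b = +0.36
  210·a + 35·b = +0.20
Eliminate b (×35 and ×(-125), subtract): 30450·a = 37.600 → a = ∂h/∂x = +0.001235
Back-substitute: b = ∂h/∂y = -0.001695.
h(365, 20) = 340.90 + (+0.001235)·(255) + (-0.001695)·(-250) = 340.90 +0.315 +0.424 = 341.639 m.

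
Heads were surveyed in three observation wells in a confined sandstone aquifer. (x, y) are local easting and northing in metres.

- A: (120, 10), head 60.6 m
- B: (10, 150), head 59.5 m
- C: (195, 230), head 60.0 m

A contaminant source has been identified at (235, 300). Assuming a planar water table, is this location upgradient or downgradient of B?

upgradient

Taking A as reference: B−A = (-110, 140, -1.1); C−A = (75, 220, -0.6).
Solve a·Δx + b·Δy = Δh: det = (-110)·220 − 75·140 = -34700.
∂h/∂x = [(-1.1)·220 − (-0.6)·140] / -34700 = +0.004553
∂h/∂y = [(-110)·(-0.6) − 75·(-1.1)] / -34700 = -0.004280
Head at (235, 300) = 60.6 + (+0.004553)·(115) + (-0.004280)·(290) = 59.88 m.
That is higher than the 59.5 m at B, so the point is upgradient.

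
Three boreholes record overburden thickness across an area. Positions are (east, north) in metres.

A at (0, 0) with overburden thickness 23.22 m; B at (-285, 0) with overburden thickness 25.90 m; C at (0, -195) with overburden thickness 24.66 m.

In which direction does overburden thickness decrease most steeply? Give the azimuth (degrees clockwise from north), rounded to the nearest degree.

052°

∂d/∂x = (25.90 − 23.22) / (-285 − 0) = -0.009404
∂d/∂y = (24.66 − 23.22) / (-195 − 0) = -0.007385
Steepest decrease is along −∇f: components (+0.009404 E, +0.007385 N).
Azimuth = atan2(+0.009404, +0.007385) = 51.9° ≈ 052°.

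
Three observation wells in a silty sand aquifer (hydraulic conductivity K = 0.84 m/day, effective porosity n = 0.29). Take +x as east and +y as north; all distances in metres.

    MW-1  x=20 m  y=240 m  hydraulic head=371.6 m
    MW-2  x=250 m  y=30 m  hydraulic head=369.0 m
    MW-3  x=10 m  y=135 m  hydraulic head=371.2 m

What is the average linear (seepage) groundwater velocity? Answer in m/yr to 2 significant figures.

9.0 m/yr

Taking MW-1 as reference: MW-2−MW-1 = (230, -210, -2.6); MW-3−MW-1 = (-10, -105, -0.4).
Solve a·Δx + b·Δy = Δh: det = 230·(-105) − (-10)·(-210) = -26250.
∂h/∂x = [(-2.6)·(-105) − (-0.4)·(-210)] / -26250 = -0.007200
∂h/∂y = [230·(-0.4) − (-10)·(-2.6)] / -26250 = +0.004495
|∇h| = √(-0.007200² + 0.004495²) = 0.008488
Seepage velocity v = K·i/n = 0.84 × 0.008488 / 0.29 = 0.02459 m/day = 8.981 m/yr.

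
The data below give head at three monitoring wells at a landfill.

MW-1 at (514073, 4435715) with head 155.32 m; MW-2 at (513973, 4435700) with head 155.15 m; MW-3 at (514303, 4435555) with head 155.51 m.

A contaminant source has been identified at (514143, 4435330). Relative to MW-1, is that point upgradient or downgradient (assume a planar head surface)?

Taking MW-1 as reference: MW-2−MW-1 = (-100, -15, -0.17); MW-3−MW-1 = (230, -160, +0.19).
Determinant of the coordinate differences = (-100)·(-160) − 230·(-15) = 19450.
∂h/∂x = [(-0.17)·(-160) − (+0.19)·(-15)] / 19450 = +0.001545
∂h/∂y = [(-100)·(+0.19) − 230·(-0.17)] / 19450 = +0.001033
Head at (514143, 4435330) = 155.32 + (+0.001545)·(70) + (+0.001033)·(-385) = 155.03 m.
That is lower than the 155.32 m at MW-1, so the point is downgradient.

downgradient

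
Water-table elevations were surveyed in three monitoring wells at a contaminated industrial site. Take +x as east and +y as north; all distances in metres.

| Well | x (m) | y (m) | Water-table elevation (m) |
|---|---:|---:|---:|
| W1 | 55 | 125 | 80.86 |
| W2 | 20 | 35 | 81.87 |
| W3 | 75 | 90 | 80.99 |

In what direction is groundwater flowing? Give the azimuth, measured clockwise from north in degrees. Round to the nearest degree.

044°

With h = a·x + b·y + c and W1 as origin, the differences give:
  (-35)·a + (-90)·b = +1.01
  20·a + (-35)·b = +0.13
Eliminate b (×(-35) and ×(-90), subtract): 3025·a = -23.650 → a = ∂h/∂x = -0.007818
Back-substitute: b = ∂h/∂y = -0.008182.
Flow direction (−∇h) has components (+0.007818 E, +0.008182 N).
Azimuth = atan2(E, N) = atan2(+0.007818, +0.008182) = 43.7° ≈ 044°.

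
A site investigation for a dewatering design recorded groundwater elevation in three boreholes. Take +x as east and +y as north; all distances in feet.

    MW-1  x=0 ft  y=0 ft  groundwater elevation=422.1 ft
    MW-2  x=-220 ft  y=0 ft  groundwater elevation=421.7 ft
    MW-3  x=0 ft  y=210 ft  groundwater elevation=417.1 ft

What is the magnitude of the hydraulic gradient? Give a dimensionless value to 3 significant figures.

∂h/∂x = (421.7 − 422.1) / (-220 − 0) = +0.001818
∂h/∂y = (417.1 − 422.1) / (210 − 0) = -0.02381
|∇h| = √(0.001818² + -0.02381²) = 0.02388

0.0239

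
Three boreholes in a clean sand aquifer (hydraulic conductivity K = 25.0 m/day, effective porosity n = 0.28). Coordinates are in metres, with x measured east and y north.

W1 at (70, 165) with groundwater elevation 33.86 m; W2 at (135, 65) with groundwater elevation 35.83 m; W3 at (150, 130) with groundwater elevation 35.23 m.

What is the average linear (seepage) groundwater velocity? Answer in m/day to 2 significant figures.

Taking W1 as reference: W2−W1 = (65, -100, +1.97); W3−W1 = (80, -35, +1.37).
Solve a·Δx + b·Δy = Δh: det = 65·(-35) − 80·(-100) = 5725.
∂h/∂x = [(+1.97)·(-35) − (+1.37)·(-100)] / 5725 = +0.01189
∂h/∂y = [65·(+1.37) − 80·(+1.97)] / 5725 = -0.01197
|∇h| = √(0.01189² + -0.01197²) = 0.01687
Seepage velocity v = K·i/n = 25.0 × 0.01687 / 0.28 = 1.506 m/day.

1.5 m/day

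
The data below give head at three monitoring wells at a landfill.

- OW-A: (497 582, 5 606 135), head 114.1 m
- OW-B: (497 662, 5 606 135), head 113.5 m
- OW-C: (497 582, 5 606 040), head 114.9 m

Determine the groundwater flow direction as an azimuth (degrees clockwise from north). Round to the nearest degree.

042°

∂h/∂x = (113.5 − 114.1) / (497662 − 497582) = -0.007500
∂h/∂y = (114.9 − 114.1) / (5606040 − 5606135) = -0.008421
Flow direction (−∇h) has components (+0.007500 E, +0.008421 N).
Azimuth = atan2(E, N) = atan2(+0.007500, +0.008421) = 41.7° ≈ 042°.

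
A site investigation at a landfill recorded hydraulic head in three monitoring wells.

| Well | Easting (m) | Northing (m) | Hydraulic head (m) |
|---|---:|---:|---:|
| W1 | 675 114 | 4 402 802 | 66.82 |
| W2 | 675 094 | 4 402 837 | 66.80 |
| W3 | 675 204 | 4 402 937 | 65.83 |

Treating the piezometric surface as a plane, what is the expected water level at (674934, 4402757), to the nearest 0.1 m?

68.0 m

Differences from W1: to W2 (Δx, Δy, Δh) = (-20, 35, -0.02); to W3 = (90, 135, -0.99).
Solve a·Δx + b·Δy = Δh: det = (-20)·135 − 90·35 = -5850.
∂h/∂x = [(-0.02)·135 − (-0.99)·35] / -5850 = -0.005462
∂h/∂y = [(-20)·(-0.99) − 90·(-0.02)] / -5850 = -0.003692
h(674934, 4402757) = 66.82 + (-0.005462)·(-180) + (-0.003692)·(-45) = 66.82 +0.983 +0.166 = 67.969 m.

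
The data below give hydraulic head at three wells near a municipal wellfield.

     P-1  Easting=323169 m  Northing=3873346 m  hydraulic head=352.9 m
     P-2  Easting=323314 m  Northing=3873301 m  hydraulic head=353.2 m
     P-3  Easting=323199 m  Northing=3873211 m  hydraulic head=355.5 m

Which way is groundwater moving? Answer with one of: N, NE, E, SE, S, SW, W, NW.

N

Three-point gradient (reference P-1): Δ to P-2 = (145, -45, +0.3), Δ to P-3 = (30, -135, +2.6).
∂h/∂x = -0.004198, ∂h/∂y = -0.02019 (det = -18225).
Flow = −∇h = (+0.004198 east, +0.02019 north), which points north.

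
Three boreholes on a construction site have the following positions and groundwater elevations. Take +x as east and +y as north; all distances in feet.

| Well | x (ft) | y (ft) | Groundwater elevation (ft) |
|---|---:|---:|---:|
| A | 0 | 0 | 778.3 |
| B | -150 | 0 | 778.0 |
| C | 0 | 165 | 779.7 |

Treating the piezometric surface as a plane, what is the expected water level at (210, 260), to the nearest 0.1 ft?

780.9 ft

∂h/∂x = (778.0 − 778.3) / (-150 − 0) = +0.002000
∂h/∂y = (779.7 − 778.3) / (165 − 0) = +0.008485
h(210, 260) = 778.3 + (+0.002000)·(210) + (+0.008485)·(260) = 778.3 +0.420 +2.206 = 780.926 ft.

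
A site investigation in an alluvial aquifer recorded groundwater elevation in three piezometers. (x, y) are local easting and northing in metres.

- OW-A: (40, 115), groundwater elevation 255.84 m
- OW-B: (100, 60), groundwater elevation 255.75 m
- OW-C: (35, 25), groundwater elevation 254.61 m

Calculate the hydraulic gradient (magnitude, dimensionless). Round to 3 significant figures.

0.0168

With h = a·x + b·y + c and OW-A as origin, the differences give:
  60·a + (-55)·b = -0.09
  (-5)·a + (-90)·b = -1.23
Eliminate b (×(-90) and ×(-55), subtract): -5675·a = -59.550 → a = ∂h/∂x = +0.01049
Back-substitute: b = ∂h/∂y = +0.01308.
|∇h| = √(0.01049² + 0.01308²) = 0.01677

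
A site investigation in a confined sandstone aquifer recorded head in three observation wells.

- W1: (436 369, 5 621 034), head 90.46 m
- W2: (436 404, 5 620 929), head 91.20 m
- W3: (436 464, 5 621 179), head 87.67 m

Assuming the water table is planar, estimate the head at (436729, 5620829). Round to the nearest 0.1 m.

88.3 m

With h = a·x + b·y + c and W1 as origin, the differences give:
  35·a + (-105)·b = +0.74
  95·a + 145·b = -2.79
Eliminate b (×145 and ×(-105), subtract): 15050·a = -185.650 → a = ∂h/∂x = -0.01234
Back-substitute: b = ∂h/∂y = -0.01116.
h(436729, 5620829) = 90.46 + (-0.01234)·(360) + (-0.01116)·(-205) = 90.46 -4.441 +2.288 = 88.307 m.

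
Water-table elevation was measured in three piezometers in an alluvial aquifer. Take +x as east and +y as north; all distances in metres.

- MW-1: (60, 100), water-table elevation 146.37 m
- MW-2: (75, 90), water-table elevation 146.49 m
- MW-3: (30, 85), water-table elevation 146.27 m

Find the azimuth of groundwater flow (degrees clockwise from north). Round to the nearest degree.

Taking MW-1 as reference: MW-2−MW-1 = (15, -10, +0.12); MW-3−MW-1 = (-30, -15, -0.10).
Determinant of the coordinate differences = 15·(-15) − (-30)·(-10) = -525.
∂h/∂x = [(+0.12)·(-15) − (-0.10)·(-10)] / -525 = +0.005333
∂h/∂y = [15·(-0.10) − (-30)·(+0.12)] / -525 = -0.004000
Flow direction (−∇h) has components (-0.005333 E, +0.004000 N).
Azimuth = atan2(E, N) = atan2(-0.005333, +0.004000) = 306.9° ≈ 307°.

307°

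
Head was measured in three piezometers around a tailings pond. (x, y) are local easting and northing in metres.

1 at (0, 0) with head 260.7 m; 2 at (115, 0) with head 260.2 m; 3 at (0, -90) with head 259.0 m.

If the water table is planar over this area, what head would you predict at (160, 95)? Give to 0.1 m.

261.8 m

∂h/∂x = (260.2 − 260.7) / (115 − 0) = -0.004348
∂h/∂y = (259.0 − 260.7) / (-90 − 0) = +0.01889
h(160, 95) = 260.7 + (-0.004348)·(160) + (+0.01889)·(95) = 260.7 -0.696 +1.794 = 261.799 m.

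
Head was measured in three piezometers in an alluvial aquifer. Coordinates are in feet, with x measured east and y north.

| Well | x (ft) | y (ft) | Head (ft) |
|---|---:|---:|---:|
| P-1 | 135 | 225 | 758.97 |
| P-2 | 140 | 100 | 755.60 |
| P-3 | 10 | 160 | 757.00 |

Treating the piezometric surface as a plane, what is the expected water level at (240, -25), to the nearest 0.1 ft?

Differences from P-1: to P-2 (Δx, Δy, Δh) = (5, -125, -3.37); to P-3 = (-125, -65, -1.97).
Determinant of the coordinate differences = 5·(-65) − (-125)·(-125) = -15950.
∂h/∂x = [(-3.37)·(-65) − (-1.97)·(-125)] / -15950 = +0.001705
∂h/∂y = [5·(-1.97) − (-125)·(-3.37)] / -15950 = +0.02703
h(240, -25) = 758.97 + (+0.001705)·(105) + (+0.02703)·(-250) = 758.97 +0.179 -6.757 = 752.392 ft.

752.4 ft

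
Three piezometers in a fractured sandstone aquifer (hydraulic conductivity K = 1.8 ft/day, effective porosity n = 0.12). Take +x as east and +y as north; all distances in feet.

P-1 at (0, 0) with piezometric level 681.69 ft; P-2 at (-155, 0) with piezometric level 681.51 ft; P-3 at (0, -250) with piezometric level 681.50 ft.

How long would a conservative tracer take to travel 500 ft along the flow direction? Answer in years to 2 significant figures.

∂h/∂x = (681.51 − 681.69) / (-155 − 0) = +0.001161
∂h/∂y = (681.50 − 681.69) / (-250 − 0) = +0.0007600
|∇h| = √(0.001161² + 0.0007600²) = 0.001388
Seepage velocity v = K·i/n = 1.8 × 0.001388 / 0.12 = 0.02082 ft/day.
t = 500 / 0.02082 = 2.402e+04 days = 65.8 years.

66 years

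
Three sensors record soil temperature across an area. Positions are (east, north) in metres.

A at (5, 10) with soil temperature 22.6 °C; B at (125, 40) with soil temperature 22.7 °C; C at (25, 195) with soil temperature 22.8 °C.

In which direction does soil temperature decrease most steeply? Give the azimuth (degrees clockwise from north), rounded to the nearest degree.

210°

Differences from A: to B (Δx, Δy, Δh) = (120, 30, +0.1); to C = (20, 185, +0.2).
Solve a·Δx + b·Δy = ΔT: det = 120·185 − 20·30 = 21600.
∂T/∂x = [(+0.1)·185 − (+0.2)·30] / 21600 = +0.0005787
∂T/∂y = [120·(+0.2) − 20·(+0.1)] / 21600 = +0.001019
Steepest decrease is along −∇f: components (-0.0005787 E, -0.001019 N).
Azimuth = atan2(-0.0005787, -0.001019) = 209.6° ≈ 210°.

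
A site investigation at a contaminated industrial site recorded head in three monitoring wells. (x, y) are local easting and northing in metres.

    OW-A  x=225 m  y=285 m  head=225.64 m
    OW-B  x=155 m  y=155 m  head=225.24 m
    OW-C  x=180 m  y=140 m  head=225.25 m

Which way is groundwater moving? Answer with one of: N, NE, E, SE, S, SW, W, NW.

With h = a·x + b·y + c and OW-A as origin, the differences give:
  (-70)·a + (-130)·b = -0.40
  (-45)·a + (-145)·b = -0.39
Eliminate b (×(-145) and ×(-130), subtract): 4300·a = 7.300 → a = ∂h/∂x = +0.001698
Back-substitute: b = ∂h/∂y = +0.002163.
Flow = −∇h = (-0.001698 east, -0.002163 north), which points southwest.

SW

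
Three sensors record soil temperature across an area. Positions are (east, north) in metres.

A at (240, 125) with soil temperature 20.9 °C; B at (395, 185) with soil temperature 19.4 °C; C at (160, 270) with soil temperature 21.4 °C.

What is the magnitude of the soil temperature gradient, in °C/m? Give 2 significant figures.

Taking A as reference: B−A = (155, 60, -1.5); C−A = (-80, 145, +0.5).
Solve a·Δx + b·Δy = ΔT: det = 155·145 − (-80)·60 = 27275.
∂T/∂x = [(-1.5)·145 − (+0.5)·60] / 27275 = -0.009074
∂T/∂y = [155·(+0.5) − (-80)·(-1.5)] / 27275 = -0.001558
|∇f| = √(-0.009074² + -0.001558²) = 0.009207 °C/m

0.0092 °C/m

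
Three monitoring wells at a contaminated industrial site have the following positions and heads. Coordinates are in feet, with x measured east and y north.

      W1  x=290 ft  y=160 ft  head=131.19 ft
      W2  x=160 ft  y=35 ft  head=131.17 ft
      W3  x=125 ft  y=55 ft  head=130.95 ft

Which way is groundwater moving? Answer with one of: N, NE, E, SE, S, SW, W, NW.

NW

Taking W1 as reference: W2−W1 = (-130, -125, -0.02); W3−W1 = (-165, -105, -0.24).
Determinant of the coordinate differences = (-130)·(-105) − (-165)·(-125) = -6975.
∂h/∂x = [(-0.02)·(-105) − (-0.24)·(-125)] / -6975 = +0.004000
∂h/∂y = [(-130)·(-0.24) − (-165)·(-0.02)] / -6975 = -0.004000
Flow = −∇h = (-0.004000 east, +0.004000 north), which points northwest.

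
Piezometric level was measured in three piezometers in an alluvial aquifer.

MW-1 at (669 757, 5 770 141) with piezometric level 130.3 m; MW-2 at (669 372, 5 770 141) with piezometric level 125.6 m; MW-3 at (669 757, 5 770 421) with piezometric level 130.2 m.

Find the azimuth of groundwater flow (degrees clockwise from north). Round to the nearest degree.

272°

∂h/∂x = (125.6 − 130.3) / (669372 − 669757) = +0.01221
∂h/∂y = (130.2 − 130.3) / (5770421 − 5770141) = -0.0003571
Flow direction (−∇h) has components (-0.01221 E, +0.0003571 N).
Azimuth = atan2(E, N) = atan2(-0.01221, +0.0003571) = 271.7° ≈ 272°.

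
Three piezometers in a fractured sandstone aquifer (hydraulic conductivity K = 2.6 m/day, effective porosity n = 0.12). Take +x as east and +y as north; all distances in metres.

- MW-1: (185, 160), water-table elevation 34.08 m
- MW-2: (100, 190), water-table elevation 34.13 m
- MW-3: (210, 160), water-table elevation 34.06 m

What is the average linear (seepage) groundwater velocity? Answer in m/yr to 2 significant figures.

Differences from MW-1: to MW-2 (Δx, Δy, Δh) = (-85, 30, +0.05); to MW-3 = (25, 0, -0.02).
Solve a·Δx + b·Δy = Δh: det = (-85)·0 − 25·30 = -750.
∂h/∂x = [(+0.05)·0 − (-0.02)·30] / -750 = -0.0008000
∂h/∂y = [(-85)·(-0.02) − 25·(+0.05)] / -750 = -0.0006000
|∇h| = √(-0.0008000² + -0.0006000²) = 0.001
Seepage velocity v = K·i/n = 2.6 × 0.001 / 0.12 = 0.02167 m/day = 7.915 m/yr.

7.9 m/yr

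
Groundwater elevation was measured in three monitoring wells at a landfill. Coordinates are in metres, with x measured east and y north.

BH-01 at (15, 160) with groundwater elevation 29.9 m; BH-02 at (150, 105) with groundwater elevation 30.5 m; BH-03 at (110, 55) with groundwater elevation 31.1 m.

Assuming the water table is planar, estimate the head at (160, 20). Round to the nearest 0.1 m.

31.5 m

With h = a·x + b·y + c and BH-01 as origin, the differences give:
  135·a + (-55)·b = +0.6
  95·a + (-105)·b = +1.2
Eliminate b (×(-105) and ×(-55), subtract): -8950·a = 3.00 → a = ∂h/∂x = -0.0003352
Back-substitute: b = ∂h/∂y = -0.01173.
h(160, 20) = 29.9 + (-0.0003352)·(145) + (-0.01173)·(-140) = 29.9 -0.049 +1.642 = 31.494 m.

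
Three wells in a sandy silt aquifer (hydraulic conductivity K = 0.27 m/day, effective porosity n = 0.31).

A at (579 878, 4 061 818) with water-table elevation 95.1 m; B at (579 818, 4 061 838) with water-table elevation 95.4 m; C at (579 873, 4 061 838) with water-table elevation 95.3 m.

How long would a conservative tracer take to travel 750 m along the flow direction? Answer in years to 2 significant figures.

With h = a·x + b·y + c and A as origin, the differences give:
  (-60)·a + 20·b = +0.3
  (-5)·a + 20·b = +0.2
Eliminate b (×20 and ×20, subtract): -1100·a = 2.00 → a = ∂h/∂x = -0.001818
Back-substitute: b = ∂h/∂y = +0.009545.
|∇h| = √(-0.001818² + 0.009545²) = 0.009717
Seepage velocity v = K·i/n = 0.27 × 0.009717 / 0.31 = 0.008463 m/day.
t = 750 / 0.008463 = 8.862e+04 days = 243 years.

240 years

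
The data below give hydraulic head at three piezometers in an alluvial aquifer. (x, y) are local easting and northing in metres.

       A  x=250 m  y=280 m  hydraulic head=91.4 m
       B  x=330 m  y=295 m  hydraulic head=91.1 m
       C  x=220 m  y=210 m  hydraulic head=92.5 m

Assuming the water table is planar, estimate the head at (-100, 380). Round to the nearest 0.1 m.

90.2 m

With h = a·x + b·y + c and A as origin, the differences give:
  80·a + 15·b = -0.3
  (-30)·a + (-70)·b = +1.1
Eliminate b (×(-70) and ×15, subtract): -5150·a = 4.50 → a = ∂h/∂x = -0.0008738
Back-substitute: b = ∂h/∂y = -0.01534.
h(-100, 380) = 91.4 + (-0.0008738)·(-350) + (-0.01534)·(100) = 91.4 +0.306 -1.534 = 90.172 m.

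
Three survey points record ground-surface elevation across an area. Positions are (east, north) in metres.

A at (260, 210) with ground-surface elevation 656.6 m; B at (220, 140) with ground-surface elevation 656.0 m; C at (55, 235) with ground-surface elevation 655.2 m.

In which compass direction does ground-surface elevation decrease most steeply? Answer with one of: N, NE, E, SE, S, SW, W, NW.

Three-point gradient (reference A): Δ to B = (-40, -70, -0.6), Δ to C = (-205, 25, -1.4).
∂z/∂x = +0.007362, ∂z/∂y = +0.004365 (det = -15350).
Steepest decrease is along −∇f = (-0.007362 E, -0.004365 N) → southwest.

SW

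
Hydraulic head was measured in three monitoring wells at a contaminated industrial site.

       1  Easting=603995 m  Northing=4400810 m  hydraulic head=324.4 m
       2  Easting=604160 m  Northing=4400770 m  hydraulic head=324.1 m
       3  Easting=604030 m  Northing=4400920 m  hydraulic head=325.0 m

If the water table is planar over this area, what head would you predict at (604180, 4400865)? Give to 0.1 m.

324.6 m

With h = a·x + b·y + c and 1 as origin, the differences give:
  165·a + (-40)·b = -0.3
  35·a + 110·b = +0.6
Eliminate b (×110 and ×(-40), subtract): 19550·a = -9.00 → a = ∂h/∂x = -0.0004604
Back-substitute: b = ∂h/∂y = +0.005601.
h(604180, 4400865) = 324.4 + (-0.0004604)·(185) + (+0.005601)·(55) = 324.4 -0.085 +0.308 = 324.623 m.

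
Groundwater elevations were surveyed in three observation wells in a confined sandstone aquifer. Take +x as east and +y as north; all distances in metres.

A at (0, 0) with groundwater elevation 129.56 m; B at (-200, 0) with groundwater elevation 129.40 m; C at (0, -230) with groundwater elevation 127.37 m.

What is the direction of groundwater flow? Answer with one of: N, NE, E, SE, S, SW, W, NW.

∂h/∂x = (129.40 − 129.56) / (-200 − 0) = +0.0008000
∂h/∂y = (127.37 − 129.56) / (-230 − 0) = +0.009522
Flow = −∇h = (-0.0008000 east, -0.009522 north), which points south.

S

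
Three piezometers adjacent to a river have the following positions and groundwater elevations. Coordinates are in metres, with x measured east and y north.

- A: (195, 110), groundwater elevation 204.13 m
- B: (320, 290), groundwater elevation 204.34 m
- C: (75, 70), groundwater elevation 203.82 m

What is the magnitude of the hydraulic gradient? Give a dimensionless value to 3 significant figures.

With h = a·x + b·y + c and A as origin, the differences give:
  125·a + 180·b = +0.21
  (-120)·a + (-40)·b = -0.31
Eliminate b (×(-40) and ×180, subtract): 16600·a = 47.400 → a = ∂h/∂x = +0.002855
Back-substitute: b = ∂h/∂y = -0.0008163.
|∇h| = √(0.002855² + -0.0008163²) = 0.002969

0.00297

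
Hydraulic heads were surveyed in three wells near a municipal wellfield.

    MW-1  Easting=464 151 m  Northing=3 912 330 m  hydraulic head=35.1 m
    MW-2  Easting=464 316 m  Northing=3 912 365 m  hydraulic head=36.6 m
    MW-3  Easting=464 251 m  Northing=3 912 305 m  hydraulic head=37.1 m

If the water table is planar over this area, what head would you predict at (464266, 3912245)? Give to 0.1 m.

38.7 m

With h = a·x + b·y + c and MW-1 as origin, the differences give:
  165·a + 35·b = +1.5
  100·a + (-25)·b = +2.0
Eliminate b (×(-25) and ×35, subtract): -7625·a = -107.50 → a = ∂h/∂x = +0.01410
Back-substitute: b = ∂h/∂y = -0.02361.
h(464266, 3912245) = 35.1 + (+0.01410)·(115) + (-0.02361)·(-85) = 35.1 +1.621 +2.007 = 38.728 m.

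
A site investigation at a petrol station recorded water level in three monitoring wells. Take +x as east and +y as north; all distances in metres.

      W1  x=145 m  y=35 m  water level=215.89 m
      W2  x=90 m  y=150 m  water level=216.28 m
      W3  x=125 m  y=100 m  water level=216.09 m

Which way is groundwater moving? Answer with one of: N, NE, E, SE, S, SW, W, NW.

SE

Three-point gradient (reference W1): Δ to W2 = (-55, 115, +0.39), Δ to W3 = (-20, 65, +0.20).
∂h/∂x = -0.001843, ∂h/∂y = +0.002510 (det = -1275).
Flow = −∇h = (+0.001843 east, -0.002510 north), which points southeast.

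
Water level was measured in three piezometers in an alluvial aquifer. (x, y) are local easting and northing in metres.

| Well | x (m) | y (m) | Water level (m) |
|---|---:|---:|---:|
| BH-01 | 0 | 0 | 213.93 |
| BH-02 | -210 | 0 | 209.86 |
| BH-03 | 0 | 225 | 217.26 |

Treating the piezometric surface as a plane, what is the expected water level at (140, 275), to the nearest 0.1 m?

∂h/∂x = (209.86 − 213.93) / (-210 − 0) = +0.01938
∂h/∂y = (217.26 − 213.93) / (225 − 0) = +0.01480
h(140, 275) = 213.93 + (+0.01938)·(140) + (+0.01480)·(275) = 213.93 +2.713 +4.070 = 220.713 m.

220.7 m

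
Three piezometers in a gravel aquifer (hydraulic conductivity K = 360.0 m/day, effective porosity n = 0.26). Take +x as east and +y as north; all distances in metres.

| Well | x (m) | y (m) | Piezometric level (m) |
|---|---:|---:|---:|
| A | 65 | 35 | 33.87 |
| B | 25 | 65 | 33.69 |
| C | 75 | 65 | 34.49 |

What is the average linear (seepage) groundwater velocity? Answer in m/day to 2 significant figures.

31 m/day

Three-point gradient (reference A): Δ to B = (-40, 30, -0.18), Δ to C = (10, 30, +0.62).
∂h/∂x = +0.01600, ∂h/∂y = +0.01533 (det = -1500).
|∇h| = √(0.01600² + 0.01533²) = 0.02216
Seepage velocity v = K·i/n = 360.0 × 0.02216 / 0.26 = 30.68 m/day.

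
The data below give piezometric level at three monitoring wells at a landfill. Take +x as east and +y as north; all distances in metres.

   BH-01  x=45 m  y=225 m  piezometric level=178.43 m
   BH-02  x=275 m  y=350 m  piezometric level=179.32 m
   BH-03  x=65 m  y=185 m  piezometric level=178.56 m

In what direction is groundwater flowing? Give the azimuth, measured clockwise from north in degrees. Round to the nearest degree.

283°

With h = a·x + b·y + c and BH-01 as origin, the differences give:
  230·a + 125·b = +0.89
  20·a + (-40)·b = +0.13
Eliminate b (×(-40) and ×125, subtract): -11700·a = -51.850 → a = ∂h/∂x = +0.004432
Back-substitute: b = ∂h/∂y = -0.001034.
Flow direction (−∇h) has components (-0.004432 E, +0.001034 N).
Azimuth = atan2(E, N) = atan2(-0.004432, +0.001034) = 283.1° ≈ 283°.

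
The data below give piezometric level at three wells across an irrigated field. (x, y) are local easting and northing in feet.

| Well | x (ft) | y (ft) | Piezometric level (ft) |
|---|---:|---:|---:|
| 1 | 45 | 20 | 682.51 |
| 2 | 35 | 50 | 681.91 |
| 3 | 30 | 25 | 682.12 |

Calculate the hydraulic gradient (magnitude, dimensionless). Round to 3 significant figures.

0.0252

Differences from 1: to 2 (Δx, Δy, Δh) = (-10, 30, -0.60); to 3 = (-15, 5, -0.39).
Solve a·Δx + b·Δy = Δh: det = (-10)·5 − (-15)·30 = 400.
∂h/∂x = [(-0.60)·5 − (-0.39)·30] / 400 = +0.02175
∂h/∂y = [(-10)·(-0.39) − (-15)·(-0.60)] / 400 = -0.01275
|∇h| = √(0.02175² + -0.01275²) = 0.02521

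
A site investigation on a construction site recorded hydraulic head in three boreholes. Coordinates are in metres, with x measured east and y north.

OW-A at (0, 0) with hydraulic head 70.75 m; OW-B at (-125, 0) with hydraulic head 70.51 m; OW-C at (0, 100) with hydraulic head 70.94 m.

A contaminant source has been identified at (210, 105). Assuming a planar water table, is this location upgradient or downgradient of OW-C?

upgradient

∂h/∂x = (70.51 − 70.75) / (-125 − 0) = +0.001920
∂h/∂y = (70.94 − 70.75) / (100 − 0) = +0.001900
Head at (210, 105) = 70.75 + (+0.001920)·(210) + (+0.001900)·(105) = 71.35 m.
That is higher than the 70.94 m at OW-C, so the point is upgradient.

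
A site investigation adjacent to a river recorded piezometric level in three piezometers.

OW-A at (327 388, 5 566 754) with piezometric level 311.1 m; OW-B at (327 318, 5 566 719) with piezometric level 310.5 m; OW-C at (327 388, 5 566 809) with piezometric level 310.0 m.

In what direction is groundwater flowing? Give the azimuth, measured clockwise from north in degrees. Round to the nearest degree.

317°

Differences from OW-A: to OW-B (Δx, Δy, Δh) = (-70, -35, -0.6); to OW-C = (0, 55, -1.1).
Solve a·Δx + b·Δy = Δh: det = (-70)·55 − 0·(-35) = -3850.
∂h/∂x = [(-0.6)·55 − (-1.1)·(-35)] / -3850 = +0.01857
∂h/∂y = [(-70)·(-1.1) − 0·(-0.6)] / -3850 = -0.02000
Flow direction (−∇h) has components (-0.01857 E, +0.02000 N).
Azimuth = atan2(E, N) = atan2(-0.01857, +0.02000) = 317.1° ≈ 317°.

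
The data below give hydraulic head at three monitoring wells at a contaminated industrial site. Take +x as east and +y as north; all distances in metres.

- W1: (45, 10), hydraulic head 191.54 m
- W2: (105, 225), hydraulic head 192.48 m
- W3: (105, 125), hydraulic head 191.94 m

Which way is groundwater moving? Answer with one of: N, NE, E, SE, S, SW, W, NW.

SE

Three-point gradient (reference W1): Δ to W2 = (60, 215, +0.94), Δ to W3 = (60, 115, +0.40).
∂h/∂x = -0.003683, ∂h/∂y = +0.005400 (det = -6000).
Flow = −∇h = (+0.003683 east, -0.005400 north), which points southeast.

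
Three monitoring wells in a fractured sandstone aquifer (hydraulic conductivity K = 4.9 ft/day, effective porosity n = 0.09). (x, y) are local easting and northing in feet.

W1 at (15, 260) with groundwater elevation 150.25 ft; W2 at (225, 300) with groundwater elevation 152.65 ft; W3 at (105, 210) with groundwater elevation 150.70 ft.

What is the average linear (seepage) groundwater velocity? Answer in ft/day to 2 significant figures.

0.71 ft/day

With h = a·x + b·y + c and W1 as origin, the differences give:
  210·a + 40·b = +2.40
  90·a + (-50)·b = +0.45
Eliminate b (×(-50) and ×40, subtract): -14100·a = -138.000 → a = ∂h/∂x = +0.009787
Back-substitute: b = ∂h/∂y = +0.008617.
|∇h| = √(0.009787² + 0.008617²) = 0.01304
Seepage velocity v = K·i/n = 4.9 × 0.01304 / 0.09 = 0.71 ft/day.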